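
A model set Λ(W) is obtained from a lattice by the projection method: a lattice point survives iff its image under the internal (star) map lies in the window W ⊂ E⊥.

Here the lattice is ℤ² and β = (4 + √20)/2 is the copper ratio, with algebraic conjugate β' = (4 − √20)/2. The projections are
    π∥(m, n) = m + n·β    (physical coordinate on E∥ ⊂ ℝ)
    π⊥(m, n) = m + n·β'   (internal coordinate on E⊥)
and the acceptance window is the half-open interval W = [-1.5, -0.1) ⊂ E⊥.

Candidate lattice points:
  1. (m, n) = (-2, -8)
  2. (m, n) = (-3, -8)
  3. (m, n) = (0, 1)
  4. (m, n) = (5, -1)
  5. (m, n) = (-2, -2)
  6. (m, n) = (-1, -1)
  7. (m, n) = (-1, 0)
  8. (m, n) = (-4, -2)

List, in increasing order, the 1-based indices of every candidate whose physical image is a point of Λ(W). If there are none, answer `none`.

Numerically β ≈ 4.23607 and β' = −1/β ≈ -0.23607.
[1] lift (-2,-8): star map gives -0.11146; window check -1.5 ≤ -0.11146 < -0.1 is true → IN Λ
[2] lift (-3,-8): star map gives -1.11146; window check -1.5 ≤ -1.11146 < -0.1 is true → IN Λ
[3] lift (0,1): star map gives -0.23607; window check -1.5 ≤ -0.23607 < -0.1 is true → IN Λ
[4] lift (5,-1): star map gives 5.23607; window check -1.5 ≤ 5.23607 < -0.1 is false → out
[5] lift (-2,-2): star map gives -1.52786; window check -1.5 ≤ -1.52786 < -0.1 is false → out
[6] lift (-1,-1): star map gives -0.76393; window check -1.5 ≤ -0.76393 < -0.1 is true → IN Λ
[7] lift (-1,0): star map gives -1.00000; window check -1.5 ≤ -1.00000 < -0.1 is true → IN Λ
[8] lift (-4,-2): star map gives -3.52786; window check -1.5 ≤ -3.52786 < -0.1 is false → out

1, 2, 3, 6, 7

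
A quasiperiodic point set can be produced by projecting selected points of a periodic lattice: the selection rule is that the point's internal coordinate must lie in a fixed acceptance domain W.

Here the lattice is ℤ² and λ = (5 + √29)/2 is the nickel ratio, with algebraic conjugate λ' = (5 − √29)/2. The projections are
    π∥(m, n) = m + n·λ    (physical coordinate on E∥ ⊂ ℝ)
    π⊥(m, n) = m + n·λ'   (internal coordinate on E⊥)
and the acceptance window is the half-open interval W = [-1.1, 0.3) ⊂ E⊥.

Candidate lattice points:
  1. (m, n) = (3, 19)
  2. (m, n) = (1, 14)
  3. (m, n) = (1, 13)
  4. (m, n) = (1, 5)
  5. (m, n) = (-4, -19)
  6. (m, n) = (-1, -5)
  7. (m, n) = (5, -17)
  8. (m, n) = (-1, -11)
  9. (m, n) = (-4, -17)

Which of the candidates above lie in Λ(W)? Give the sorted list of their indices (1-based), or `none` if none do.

λ' = (5−√29)/2 ≈ -0.1926.
candidate 1: (m,n)=(3,19) → π∥ = 3+19·λ ≈ 101.6591, π⊥ = 3+19·λ' ≈ -0.6591 ∈ [-1.1, 0.3) ⇒ IN Λ
candidate 2: (m,n)=(1,14) → π∥ = 1+14·λ ≈ 73.6962, π⊥ = 1+14·λ' ≈ -1.6962 ∉ [-1.1, 0.3) ⇒ out
candidate 3: (m,n)=(1,13) → π∥ = 1+13·λ ≈ 68.5036, π⊥ = 1+13·λ' ≈ -1.5036 ∉ [-1.1, 0.3) ⇒ out
candidate 4: (m,n)=(1,5) → π∥ = 1+5·λ ≈ 26.9629, π⊥ = 1+5·λ' ≈ 0.0371 ∈ [-1.1, 0.3) ⇒ IN Λ
candidate 5: (m,n)=(-4,-19) → π∥ = -4-19·λ ≈ -102.6591, π⊥ = -4-19·λ' ≈ -0.3409 ∈ [-1.1, 0.3) ⇒ IN Λ
candidate 6: (m,n)=(-1,-5) → π∥ = -1-5·λ ≈ -26.9629, π⊥ = -1-5·λ' ≈ -0.0371 ∈ [-1.1, 0.3) ⇒ IN Λ
candidate 7: (m,n)=(5,-17) → π∥ = 5-17·λ ≈ -83.2739, π⊥ = 5-17·λ' ≈ 8.2739 ∉ [-1.1, 0.3) ⇒ out
candidate 8: (m,n)=(-1,-11) → π∥ = -1-11·λ ≈ -58.1184, π⊥ = -1-11·λ' ≈ 1.1184 ∉ [-1.1, 0.3) ⇒ out
candidate 9: (m,n)=(-4,-17) → π∥ = -4-17·λ ≈ -92.2739, π⊥ = -4-17·λ' ≈ -0.7261 ∈ [-1.1, 0.3) ⇒ IN Λ

1, 4, 5, 6, 9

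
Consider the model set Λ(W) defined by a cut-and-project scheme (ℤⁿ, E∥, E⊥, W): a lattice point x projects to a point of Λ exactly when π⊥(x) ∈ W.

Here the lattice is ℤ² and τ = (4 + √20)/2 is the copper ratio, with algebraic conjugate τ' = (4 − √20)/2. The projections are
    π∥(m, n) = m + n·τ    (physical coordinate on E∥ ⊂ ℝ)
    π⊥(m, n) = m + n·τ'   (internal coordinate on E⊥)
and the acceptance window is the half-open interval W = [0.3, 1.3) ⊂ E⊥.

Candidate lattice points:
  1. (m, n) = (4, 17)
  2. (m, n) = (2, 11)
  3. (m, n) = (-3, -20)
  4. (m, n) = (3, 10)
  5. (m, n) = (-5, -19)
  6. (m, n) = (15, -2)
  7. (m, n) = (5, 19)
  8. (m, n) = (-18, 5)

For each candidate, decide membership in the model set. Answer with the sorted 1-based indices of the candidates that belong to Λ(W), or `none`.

Numerically τ ≈ 4.2361 and τ' = −1/τ ≈ -0.2361.
#1 (4,17): internal coord 4 + (17)·τ' = -0.0132; -0.0132 ∉ [0.3, 1.3) → out
#2 (2,11): internal coord 2 + (11)·τ' = -0.5967; -0.5967 ∉ [0.3, 1.3) → out
#3 (-3,-20): internal coord -3 + (-20)·τ' = +1.7214; +1.7214 ∉ [0.3, 1.3) → out
#4 (3,10): internal coord 3 + (10)·τ' = +0.6393; +0.6393 ∈ [0.3, 1.3) → IN Λ
#5 (-5,-19): internal coord -5 + (-19)·τ' = -0.5147; -0.5147 ∉ [0.3, 1.3) → out
#6 (15,-2): internal coord 15 + (-2)·τ' = +15.4721; +15.4721 ∉ [0.3, 1.3) → out
#7 (5,19): internal coord 5 + (19)·τ' = +0.5147; +0.5147 ∈ [0.3, 1.3) → IN Λ
#8 (-18,5): internal coord -18 + (5)·τ' = -19.1803; -19.1803 ∉ [0.3, 1.3) → out

4, 7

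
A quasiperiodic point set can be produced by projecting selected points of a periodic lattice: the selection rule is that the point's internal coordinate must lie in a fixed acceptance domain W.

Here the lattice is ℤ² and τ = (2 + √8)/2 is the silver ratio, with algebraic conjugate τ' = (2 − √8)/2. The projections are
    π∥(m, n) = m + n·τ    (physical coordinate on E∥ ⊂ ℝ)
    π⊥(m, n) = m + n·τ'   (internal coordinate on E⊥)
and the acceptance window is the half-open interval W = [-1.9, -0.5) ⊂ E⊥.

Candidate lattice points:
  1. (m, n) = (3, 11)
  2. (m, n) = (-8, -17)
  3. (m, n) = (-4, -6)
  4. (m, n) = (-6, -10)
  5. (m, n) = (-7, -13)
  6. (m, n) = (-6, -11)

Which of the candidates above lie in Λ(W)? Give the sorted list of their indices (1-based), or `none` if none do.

1, 2, 3, 4, 5, 6

τ' = (2−√8)/2 ≈ -0.4142.
candidate 1: (m,n)=(3,11) → π∥ = 3+11·τ ≈ 29.5563, π⊥ = 3+11·τ' ≈ -1.5563 ∈ [-1.9, -0.5) ⇒ IN Λ
candidate 2: (m,n)=(-8,-17) → π∥ = -8-17·τ ≈ -49.0416, π⊥ = -8-17·τ' ≈ -0.9584 ∈ [-1.9, -0.5) ⇒ IN Λ
candidate 3: (m,n)=(-4,-6) → π∥ = -4-6·τ ≈ -18.4853, π⊥ = -4-6·τ' ≈ -1.5147 ∈ [-1.9, -0.5) ⇒ IN Λ
candidate 4: (m,n)=(-6,-10) → π∥ = -6-10·τ ≈ -30.1421, π⊥ = -6-10·τ' ≈ -1.8579 ∈ [-1.9, -0.5) ⇒ IN Λ
candidate 5: (m,n)=(-7,-13) → π∥ = -7-13·τ ≈ -38.3848, π⊥ = -7-13·τ' ≈ -1.6152 ∈ [-1.9, -0.5) ⇒ IN Λ
candidate 6: (m,n)=(-6,-11) → π∥ = -6-11·τ ≈ -32.5563, π⊥ = -6-11·τ' ≈ -1.4437 ∈ [-1.9, -0.5) ⇒ IN Λ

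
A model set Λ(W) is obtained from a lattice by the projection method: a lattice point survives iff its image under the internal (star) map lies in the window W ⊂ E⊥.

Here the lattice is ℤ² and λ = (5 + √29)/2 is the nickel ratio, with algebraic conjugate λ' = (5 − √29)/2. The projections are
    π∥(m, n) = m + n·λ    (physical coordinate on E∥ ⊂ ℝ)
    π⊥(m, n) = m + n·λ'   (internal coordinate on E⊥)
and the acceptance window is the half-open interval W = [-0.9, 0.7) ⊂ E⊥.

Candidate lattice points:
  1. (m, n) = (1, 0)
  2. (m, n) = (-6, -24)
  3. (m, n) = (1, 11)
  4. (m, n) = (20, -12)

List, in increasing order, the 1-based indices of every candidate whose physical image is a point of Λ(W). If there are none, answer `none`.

λ' = (5−√29)/2 ≈ -0.19258.
#1 (1,0): internal coord 1 + (0)·λ' = +1.00000; +1.00000 ∉ [-0.9, 0.7) → out
#2 (-6,-24): internal coord -6 + (-24)·λ' = -1.37802; -1.37802 ∉ [-0.9, 0.7) → out
#3 (1,11): internal coord 1 + (11)·λ' = -1.11841; -1.11841 ∉ [-0.9, 0.7) → out
#4 (20,-12): internal coord 20 + (-12)·λ' = +22.31099; +22.31099 ∉ [-0.9, 0.7) → out

none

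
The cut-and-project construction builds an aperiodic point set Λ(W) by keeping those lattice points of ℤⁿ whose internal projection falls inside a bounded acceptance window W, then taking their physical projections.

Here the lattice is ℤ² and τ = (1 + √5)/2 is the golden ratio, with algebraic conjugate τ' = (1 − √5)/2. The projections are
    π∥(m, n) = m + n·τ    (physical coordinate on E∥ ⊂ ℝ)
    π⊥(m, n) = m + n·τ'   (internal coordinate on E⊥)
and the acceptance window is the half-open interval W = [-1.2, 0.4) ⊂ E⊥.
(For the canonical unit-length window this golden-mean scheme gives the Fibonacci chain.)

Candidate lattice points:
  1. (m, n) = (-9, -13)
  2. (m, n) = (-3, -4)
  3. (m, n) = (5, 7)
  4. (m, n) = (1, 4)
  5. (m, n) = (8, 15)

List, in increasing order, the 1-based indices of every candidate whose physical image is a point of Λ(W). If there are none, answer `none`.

Numerically τ ≈ 1.618034 and τ' = −1/τ ≈ -0.618034.
[1] lift (-9,-13): star map gives -0.965558; window check -1.2 ≤ -0.965558 < 0.4 is true → IN Λ
[2] lift (-3,-4): star map gives -0.527864; window check -1.2 ≤ -0.527864 < 0.4 is true → IN Λ
[3] lift (5,7): star map gives 0.673762; window check -1.2 ≤ 0.673762 < 0.4 is false → out
[4] lift (1,4): star map gives -1.472136; window check -1.2 ≤ -1.472136 < 0.4 is false → out
[5] lift (8,15): star map gives -1.270510; window check -1.2 ≤ -1.270510 < 0.4 is false → out

1, 2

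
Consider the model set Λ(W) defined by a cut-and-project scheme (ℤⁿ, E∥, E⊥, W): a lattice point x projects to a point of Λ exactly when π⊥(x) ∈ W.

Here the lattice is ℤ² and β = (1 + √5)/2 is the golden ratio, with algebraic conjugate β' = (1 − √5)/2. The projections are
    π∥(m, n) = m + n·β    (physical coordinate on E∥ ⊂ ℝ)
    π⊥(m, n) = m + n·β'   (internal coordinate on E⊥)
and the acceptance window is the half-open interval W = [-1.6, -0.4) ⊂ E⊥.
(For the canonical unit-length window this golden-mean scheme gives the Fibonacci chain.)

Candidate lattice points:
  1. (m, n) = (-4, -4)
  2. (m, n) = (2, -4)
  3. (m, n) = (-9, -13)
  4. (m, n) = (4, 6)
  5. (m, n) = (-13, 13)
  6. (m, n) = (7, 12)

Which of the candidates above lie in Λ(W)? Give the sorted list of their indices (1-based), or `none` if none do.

Compute β' = (1−√5)/2 = -0.618034, so π⊥(m,n) = m -0.618034·n.
candidate 1: (m,n)=(-4,-4) → π∥ = -4-4·β ≈ -10.472136, π⊥ = -4-4·β' ≈ -1.527864 ∈ [-1.6, -0.4) ⇒ IN Λ
candidate 2: (m,n)=(2,-4) → π∥ = 2-4·β ≈ -4.472136, π⊥ = 2-4·β' ≈ 4.472136 ∉ [-1.6, -0.4) ⇒ out
candidate 3: (m,n)=(-9,-13) → π∥ = -9-13·β ≈ -30.034442, π⊥ = -9-13·β' ≈ -0.965558 ∈ [-1.6, -0.4) ⇒ IN Λ
candidate 4: (m,n)=(4,6) → π∥ = 4+6·β ≈ 13.708204, π⊥ = 4+6·β' ≈ 0.291796 ∉ [-1.6, -0.4) ⇒ out
candidate 5: (m,n)=(-13,13) → π∥ = -13+13·β ≈ 8.034442, π⊥ = -13+13·β' ≈ -21.034442 ∉ [-1.6, -0.4) ⇒ out
candidate 6: (m,n)=(7,12) → π∥ = 7+12·β ≈ 26.416408, π⊥ = 7+12·β' ≈ -0.416408 ∈ [-1.6, -0.4) ⇒ IN Λ

1, 3, 6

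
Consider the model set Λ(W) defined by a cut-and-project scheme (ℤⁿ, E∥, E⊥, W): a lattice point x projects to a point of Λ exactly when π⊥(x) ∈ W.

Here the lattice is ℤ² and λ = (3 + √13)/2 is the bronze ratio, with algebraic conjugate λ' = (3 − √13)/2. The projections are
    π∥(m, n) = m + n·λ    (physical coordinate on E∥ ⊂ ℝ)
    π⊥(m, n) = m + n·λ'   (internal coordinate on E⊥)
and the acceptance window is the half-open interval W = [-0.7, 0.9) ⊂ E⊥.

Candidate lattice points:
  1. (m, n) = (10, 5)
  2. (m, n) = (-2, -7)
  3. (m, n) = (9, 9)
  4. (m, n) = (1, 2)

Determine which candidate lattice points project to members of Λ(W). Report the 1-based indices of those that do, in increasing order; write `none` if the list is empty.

2, 4

Numerically λ ≈ 3.302776 and λ' = −1/λ ≈ -0.302776.
candidate 1: (m,n)=(10,5) → π∥ = 10+5·λ ≈ 26.513878, π⊥ = 10+5·λ' ≈ 8.486122 ∉ [-0.7, 0.9) ⇒ out
candidate 2: (m,n)=(-2,-7) → π∥ = -2-7·λ ≈ -25.119429, π⊥ = -2-7·λ' ≈ 0.119429 ∈ [-0.7, 0.9) ⇒ IN Λ
candidate 3: (m,n)=(9,9) → π∥ = 9+9·λ ≈ 38.724981, π⊥ = 9+9·λ' ≈ 6.275019 ∉ [-0.7, 0.9) ⇒ out
candidate 4: (m,n)=(1,2) → π∥ = 1+2·λ ≈ 7.605551, π⊥ = 1+2·λ' ≈ 0.394449 ∈ [-0.7, 0.9) ⇒ IN Λ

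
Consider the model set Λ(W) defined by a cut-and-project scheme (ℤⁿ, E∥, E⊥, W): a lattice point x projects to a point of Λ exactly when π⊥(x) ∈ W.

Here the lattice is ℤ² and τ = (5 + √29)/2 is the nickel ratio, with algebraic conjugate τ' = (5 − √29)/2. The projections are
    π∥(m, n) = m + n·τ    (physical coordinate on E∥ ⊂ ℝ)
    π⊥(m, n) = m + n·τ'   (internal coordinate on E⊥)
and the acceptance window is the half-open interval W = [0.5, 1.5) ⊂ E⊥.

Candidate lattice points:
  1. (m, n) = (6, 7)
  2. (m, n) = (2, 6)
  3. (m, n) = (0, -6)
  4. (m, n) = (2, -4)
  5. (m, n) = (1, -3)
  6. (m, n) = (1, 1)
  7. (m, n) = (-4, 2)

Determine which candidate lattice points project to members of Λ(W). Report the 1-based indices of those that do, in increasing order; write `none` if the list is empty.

2, 3, 6

Numerically τ ≈ 5.19258 and τ' = −1/τ ≈ -0.19258.
#1 (6,7): internal coord 6 + (7)·τ' = +4.65192; +4.65192 ∉ [0.5, 1.5) → out
#2 (2,6): internal coord 2 + (6)·τ' = +0.84451; +0.84451 ∈ [0.5, 1.5) → IN Λ
#3 (0,-6): internal coord 0 + (-6)·τ' = +1.15549; +1.15549 ∈ [0.5, 1.5) → IN Λ
#4 (2,-4): internal coord 2 + (-4)·τ' = +2.77033; +2.77033 ∉ [0.5, 1.5) → out
#5 (1,-3): internal coord 1 + (-3)·τ' = +1.57775; +1.57775 ∉ [0.5, 1.5) → out
#6 (1,1): internal coord 1 + (1)·τ' = +0.80742; +0.80742 ∈ [0.5, 1.5) → IN Λ
#7 (-4,2): internal coord -4 + (2)·τ' = -4.38516; -4.38516 ∉ [0.5, 1.5) → out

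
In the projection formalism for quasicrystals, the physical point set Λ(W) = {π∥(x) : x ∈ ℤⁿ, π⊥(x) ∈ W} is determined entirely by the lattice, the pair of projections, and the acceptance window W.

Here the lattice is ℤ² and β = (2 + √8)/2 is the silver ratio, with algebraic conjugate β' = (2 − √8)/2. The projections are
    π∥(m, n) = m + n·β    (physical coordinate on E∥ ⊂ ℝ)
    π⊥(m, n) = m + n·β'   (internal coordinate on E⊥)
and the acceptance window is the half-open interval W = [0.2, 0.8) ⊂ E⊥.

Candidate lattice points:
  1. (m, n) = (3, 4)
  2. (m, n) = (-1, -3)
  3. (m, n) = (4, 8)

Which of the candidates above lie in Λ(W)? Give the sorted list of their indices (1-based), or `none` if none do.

β' = (2−√8)/2 ≈ -0.414214.
#1 (3,4): internal coord 3 + (4)·β' = +1.343146; +1.343146 ∉ [0.2, 0.8) → out
#2 (-1,-3): internal coord -1 + (-3)·β' = +0.242641; +0.242641 ∈ [0.2, 0.8) → IN Λ
#3 (4,8): internal coord 4 + (8)·β' = +0.686292; +0.686292 ∈ [0.2, 0.8) → IN Λ

2, 3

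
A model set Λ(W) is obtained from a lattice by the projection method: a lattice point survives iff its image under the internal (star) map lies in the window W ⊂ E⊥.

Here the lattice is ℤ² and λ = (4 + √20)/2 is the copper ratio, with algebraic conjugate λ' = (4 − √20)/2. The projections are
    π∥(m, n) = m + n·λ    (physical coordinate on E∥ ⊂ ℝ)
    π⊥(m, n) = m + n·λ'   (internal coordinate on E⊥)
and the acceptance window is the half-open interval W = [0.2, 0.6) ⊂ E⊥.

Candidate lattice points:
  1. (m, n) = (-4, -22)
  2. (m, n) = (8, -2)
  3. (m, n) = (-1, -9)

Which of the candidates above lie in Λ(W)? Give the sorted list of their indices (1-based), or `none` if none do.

λ' = (4−√20)/2 ≈ -0.2361.
candidate 1: (m,n)=(-4,-22) → π∥ = -4-22·λ ≈ -97.1935, π⊥ = -4-22·λ' ≈ 1.1935 ∉ [0.2, 0.6) ⇒ out
candidate 2: (m,n)=(8,-2) → π∥ = 8-2·λ ≈ -0.4721, π⊥ = 8-2·λ' ≈ 8.4721 ∉ [0.2, 0.6) ⇒ out
candidate 3: (m,n)=(-1,-9) → π∥ = -1-9·λ ≈ -39.1246, π⊥ = -1-9·λ' ≈ 1.1246 ∉ [0.2, 0.6) ⇒ out

none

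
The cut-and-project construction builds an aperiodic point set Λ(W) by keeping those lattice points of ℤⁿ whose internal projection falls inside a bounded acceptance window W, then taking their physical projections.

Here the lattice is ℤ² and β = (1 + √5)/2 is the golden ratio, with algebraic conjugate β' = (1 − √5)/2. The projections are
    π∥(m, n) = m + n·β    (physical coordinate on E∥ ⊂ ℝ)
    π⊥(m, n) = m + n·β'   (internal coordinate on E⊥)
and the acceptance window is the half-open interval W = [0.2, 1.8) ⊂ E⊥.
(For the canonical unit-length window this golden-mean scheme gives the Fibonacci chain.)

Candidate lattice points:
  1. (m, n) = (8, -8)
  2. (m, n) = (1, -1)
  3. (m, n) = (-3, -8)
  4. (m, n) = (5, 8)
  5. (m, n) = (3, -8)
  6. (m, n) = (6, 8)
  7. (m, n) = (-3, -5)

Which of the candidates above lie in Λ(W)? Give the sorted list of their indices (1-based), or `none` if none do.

2, 6

Numerically β ≈ 1.61803 and β' = −1/β ≈ -0.61803.
#1 (8,-8): internal coord 8 + (-8)·β' = +12.94427; +12.94427 ∉ [0.2, 1.8) → out
#2 (1,-1): internal coord 1 + (-1)·β' = +1.61803; +1.61803 ∈ [0.2, 1.8) → IN Λ
#3 (-3,-8): internal coord -3 + (-8)·β' = +1.94427; +1.94427 ∉ [0.2, 1.8) → out
#4 (5,8): internal coord 5 + (8)·β' = +0.05573; +0.05573 ∉ [0.2, 1.8) → out
#5 (3,-8): internal coord 3 + (-8)·β' = +7.94427; +7.94427 ∉ [0.2, 1.8) → out
#6 (6,8): internal coord 6 + (8)·β' = +1.05573; +1.05573 ∈ [0.2, 1.8) → IN Λ
#7 (-3,-5): internal coord -3 + (-5)·β' = +0.09017; +0.09017 ∉ [0.2, 1.8) → out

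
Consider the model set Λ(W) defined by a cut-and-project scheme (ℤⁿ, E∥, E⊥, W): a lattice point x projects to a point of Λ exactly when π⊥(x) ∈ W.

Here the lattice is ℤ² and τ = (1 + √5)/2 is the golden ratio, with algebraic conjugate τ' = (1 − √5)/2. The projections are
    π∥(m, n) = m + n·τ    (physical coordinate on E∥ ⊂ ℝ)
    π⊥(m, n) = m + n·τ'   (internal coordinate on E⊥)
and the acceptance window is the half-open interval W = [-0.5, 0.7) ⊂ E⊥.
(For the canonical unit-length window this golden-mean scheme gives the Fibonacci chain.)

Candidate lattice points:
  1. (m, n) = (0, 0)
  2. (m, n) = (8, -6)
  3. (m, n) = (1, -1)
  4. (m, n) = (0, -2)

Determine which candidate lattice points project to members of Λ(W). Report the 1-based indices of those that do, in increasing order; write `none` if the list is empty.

1

Numerically τ ≈ 1.6180 and τ' = −1/τ ≈ -0.6180.
[1] lift (0,0): star map gives 0.0000; window check -0.5 ≤ 0.0000 < 0.7 is true → IN Λ
[2] lift (8,-6): star map gives 11.7082; window check -0.5 ≤ 11.7082 < 0.7 is false → out
[3] lift (1,-1): star map gives 1.6180; window check -0.5 ≤ 1.6180 < 0.7 is false → out
[4] lift (0,-2): star map gives 1.2361; window check -0.5 ≤ 1.2361 < 0.7 is false → out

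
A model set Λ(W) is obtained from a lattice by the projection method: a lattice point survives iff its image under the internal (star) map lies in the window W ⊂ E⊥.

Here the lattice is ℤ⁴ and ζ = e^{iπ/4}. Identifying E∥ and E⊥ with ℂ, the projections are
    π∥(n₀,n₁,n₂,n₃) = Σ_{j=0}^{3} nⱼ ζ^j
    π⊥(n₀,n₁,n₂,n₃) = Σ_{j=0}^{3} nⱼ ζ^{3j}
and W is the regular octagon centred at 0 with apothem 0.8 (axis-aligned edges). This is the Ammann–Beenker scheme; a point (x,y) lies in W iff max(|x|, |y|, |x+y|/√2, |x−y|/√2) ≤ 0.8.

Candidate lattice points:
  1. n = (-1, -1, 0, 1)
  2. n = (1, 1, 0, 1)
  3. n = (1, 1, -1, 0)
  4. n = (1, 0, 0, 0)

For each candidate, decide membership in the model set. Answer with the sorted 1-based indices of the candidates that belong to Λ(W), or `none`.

1

Internal map: ζ^{3j} for j=0..3 gives (1,0), (−√2/2,√2/2), (0,−1), (√2/2,√2/2).
candidate 1: n = (-1, -1, 0, 1) → π⊥ ≈ (+0.4142, +0.0000); max(|x|,|y|,|x±y|/√2) = 0.4142 ≤ 0.8 ⇒ ∈ W
candidate 2: n = (1, 1, 0, 1) → π⊥ ≈ (+1.0000, +1.4142); max(|x|,|y|,|x±y|/√2) = 1.7071 > 0.8 ⇒ ∉ W
candidate 3: n = (1, 1, -1, 0) → π⊥ ≈ (+0.2929, +1.7071); max(|x|,|y|,|x±y|/√2) = 1.7071 > 0.8 ⇒ ∉ W
candidate 4: n = (1, 0, 0, 0) → π⊥ ≈ (+1.0000, +0.0000); max(|x|,|y|,|x±y|/√2) = 1.0000 > 0.8 ⇒ ∉ W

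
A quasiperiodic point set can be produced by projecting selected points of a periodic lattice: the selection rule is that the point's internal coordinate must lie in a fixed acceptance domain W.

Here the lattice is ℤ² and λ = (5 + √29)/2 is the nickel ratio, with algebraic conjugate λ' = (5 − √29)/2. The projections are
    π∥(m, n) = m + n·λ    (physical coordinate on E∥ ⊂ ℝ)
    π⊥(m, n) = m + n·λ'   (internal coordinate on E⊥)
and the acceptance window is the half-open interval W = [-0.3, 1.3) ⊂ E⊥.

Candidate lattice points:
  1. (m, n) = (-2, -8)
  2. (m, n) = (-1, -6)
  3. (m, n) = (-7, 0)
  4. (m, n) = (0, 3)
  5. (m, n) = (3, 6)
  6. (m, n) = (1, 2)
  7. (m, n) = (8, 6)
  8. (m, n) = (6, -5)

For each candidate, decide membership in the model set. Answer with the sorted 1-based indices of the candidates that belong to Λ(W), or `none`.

2, 6

Numerically λ ≈ 5.19258 and λ' = −1/λ ≈ -0.19258.
[1] lift (-2,-8): star map gives -0.45934; window check -0.3 ≤ -0.45934 < 1.3 is false → out
[2] lift (-1,-6): star map gives 0.15549; window check -0.3 ≤ 0.15549 < 1.3 is true → IN Λ
[3] lift (-7,0): star map gives -7.00000; window check -0.3 ≤ -7.00000 < 1.3 is false → out
[4] lift (0,3): star map gives -0.57775; window check -0.3 ≤ -0.57775 < 1.3 is false → out
[5] lift (3,6): star map gives 1.84451; window check -0.3 ≤ 1.84451 < 1.3 is false → out
[6] lift (1,2): star map gives 0.61484; window check -0.3 ≤ 0.61484 < 1.3 is true → IN Λ
[7] lift (8,6): star map gives 6.84451; window check -0.3 ≤ 6.84451 < 1.3 is false → out
[8] lift (6,-5): star map gives 6.96291; window check -0.3 ≤ 6.96291 < 1.3 is false → out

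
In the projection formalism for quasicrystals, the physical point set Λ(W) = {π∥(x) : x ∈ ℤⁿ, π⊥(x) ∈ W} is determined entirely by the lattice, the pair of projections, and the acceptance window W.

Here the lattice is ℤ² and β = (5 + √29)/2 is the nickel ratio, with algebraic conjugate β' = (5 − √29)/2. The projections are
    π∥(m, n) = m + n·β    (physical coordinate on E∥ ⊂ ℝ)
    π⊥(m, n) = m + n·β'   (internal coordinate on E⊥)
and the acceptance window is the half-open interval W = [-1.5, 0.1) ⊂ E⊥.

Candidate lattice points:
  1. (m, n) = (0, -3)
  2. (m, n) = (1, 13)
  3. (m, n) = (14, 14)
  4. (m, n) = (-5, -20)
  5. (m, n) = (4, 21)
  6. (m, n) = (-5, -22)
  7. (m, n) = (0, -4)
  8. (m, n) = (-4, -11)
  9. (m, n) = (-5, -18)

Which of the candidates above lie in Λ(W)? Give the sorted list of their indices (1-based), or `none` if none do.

4, 5, 6

β' = (5−√29)/2 ≈ -0.192582.
candidate 1: (m,n)=(0,-3) → π∥ = 0-3·β ≈ -15.577747, π⊥ = 0-3·β' ≈ 0.577747 ∉ [-1.5, 0.1) ⇒ out
candidate 2: (m,n)=(1,13) → π∥ = 1+13·β ≈ 68.503571, π⊥ = 1+13·β' ≈ -1.503571 ∉ [-1.5, 0.1) ⇒ out
candidate 3: (m,n)=(14,14) → π∥ = 14+14·β ≈ 86.696154, π⊥ = 14+14·β' ≈ 11.303846 ∉ [-1.5, 0.1) ⇒ out
candidate 4: (m,n)=(-5,-20) → π∥ = -5-20·β ≈ -108.851648, π⊥ = -5-20·β' ≈ -1.148352 ∈ [-1.5, 0.1) ⇒ IN Λ
candidate 5: (m,n)=(4,21) → π∥ = 4+21·β ≈ 113.044230, π⊥ = 4+21·β' ≈ -0.044230 ∈ [-1.5, 0.1) ⇒ IN Λ
candidate 6: (m,n)=(-5,-22) → π∥ = -5-22·β ≈ -119.236813, π⊥ = -5-22·β' ≈ -0.763187 ∈ [-1.5, 0.1) ⇒ IN Λ
candidate 7: (m,n)=(0,-4) → π∥ = 0-4·β ≈ -20.770330, π⊥ = 0-4·β' ≈ 0.770330 ∉ [-1.5, 0.1) ⇒ out
candidate 8: (m,n)=(-4,-11) → π∥ = -4-11·β ≈ -61.118406, π⊥ = -4-11·β' ≈ -1.881594 ∉ [-1.5, 0.1) ⇒ out
candidate 9: (m,n)=(-5,-18) → π∥ = -5-18·β ≈ -98.466483, π⊥ = -5-18·β' ≈ -1.533517 ∉ [-1.5, 0.1) ⇒ out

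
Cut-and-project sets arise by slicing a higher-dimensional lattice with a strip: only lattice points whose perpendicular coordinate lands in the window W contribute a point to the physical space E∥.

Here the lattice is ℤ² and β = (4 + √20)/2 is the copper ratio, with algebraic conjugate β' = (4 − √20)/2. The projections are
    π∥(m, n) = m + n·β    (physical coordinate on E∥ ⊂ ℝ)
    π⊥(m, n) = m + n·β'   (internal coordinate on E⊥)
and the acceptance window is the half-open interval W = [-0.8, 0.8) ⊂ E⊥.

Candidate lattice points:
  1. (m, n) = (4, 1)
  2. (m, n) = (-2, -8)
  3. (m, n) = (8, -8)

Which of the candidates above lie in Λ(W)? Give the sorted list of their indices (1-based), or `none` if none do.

2

β' = (4−√20)/2 ≈ -0.2361.
#1 (4,1): internal coord 4 + (1)·β' = +3.7639; +3.7639 ∉ [-0.8, 0.8) → out
#2 (-2,-8): internal coord -2 + (-8)·β' = -0.1115; -0.1115 ∈ [-0.8, 0.8) → IN Λ
#3 (8,-8): internal coord 8 + (-8)·β' = +9.8885; +9.8885 ∉ [-0.8, 0.8) → out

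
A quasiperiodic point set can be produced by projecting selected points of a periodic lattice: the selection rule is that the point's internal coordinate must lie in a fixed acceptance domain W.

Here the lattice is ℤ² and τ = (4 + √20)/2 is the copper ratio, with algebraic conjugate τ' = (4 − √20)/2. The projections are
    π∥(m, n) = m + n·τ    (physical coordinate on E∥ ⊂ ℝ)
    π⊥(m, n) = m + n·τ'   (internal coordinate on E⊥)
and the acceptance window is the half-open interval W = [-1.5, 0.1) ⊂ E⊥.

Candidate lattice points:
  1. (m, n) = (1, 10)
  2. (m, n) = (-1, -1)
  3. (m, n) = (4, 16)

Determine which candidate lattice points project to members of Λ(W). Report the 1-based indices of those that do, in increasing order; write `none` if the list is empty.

τ' = (4−√20)/2 ≈ -0.2361.
candidate 1: (m,n)=(1,10) → π∥ = 1+10·τ ≈ 43.3607, π⊥ = 1+10·τ' ≈ -1.3607 ∈ [-1.5, 0.1) ⇒ IN Λ
candidate 2: (m,n)=(-1,-1) → π∥ = -1-1·τ ≈ -5.2361, π⊥ = -1-1·τ' ≈ -0.7639 ∈ [-1.5, 0.1) ⇒ IN Λ
candidate 3: (m,n)=(4,16) → π∥ = 4+16·τ ≈ 71.7771, π⊥ = 4+16·τ' ≈ 0.2229 ∉ [-1.5, 0.1) ⇒ out

1, 2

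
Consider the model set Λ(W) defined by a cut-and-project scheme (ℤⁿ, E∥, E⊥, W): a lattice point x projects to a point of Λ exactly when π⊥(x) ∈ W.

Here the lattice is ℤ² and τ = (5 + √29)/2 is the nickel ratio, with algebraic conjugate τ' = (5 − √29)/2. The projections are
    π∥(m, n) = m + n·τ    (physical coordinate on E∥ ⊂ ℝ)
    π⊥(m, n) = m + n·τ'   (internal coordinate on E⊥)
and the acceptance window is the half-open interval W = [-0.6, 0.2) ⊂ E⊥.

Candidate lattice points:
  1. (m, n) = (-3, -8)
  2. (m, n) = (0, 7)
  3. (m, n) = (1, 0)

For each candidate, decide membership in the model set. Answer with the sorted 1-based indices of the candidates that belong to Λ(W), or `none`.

none

Numerically τ ≈ 5.19258 and τ' = −1/τ ≈ -0.19258.
candidate 1: (m,n)=(-3,-8) → π∥ = -3-8·τ ≈ -44.54066, π⊥ = -3-8·τ' ≈ -1.45934 ∉ [-0.6, 0.2) ⇒ out
candidate 2: (m,n)=(0,7) → π∥ = 0+7·τ ≈ 36.34808, π⊥ = 0+7·τ' ≈ -1.34808 ∉ [-0.6, 0.2) ⇒ out
candidate 3: (m,n)=(1,0) → π∥ = 1+0·τ ≈ 1.00000, π⊥ = 1+0·τ' ≈ 1.00000 ∉ [-0.6, 0.2) ⇒ out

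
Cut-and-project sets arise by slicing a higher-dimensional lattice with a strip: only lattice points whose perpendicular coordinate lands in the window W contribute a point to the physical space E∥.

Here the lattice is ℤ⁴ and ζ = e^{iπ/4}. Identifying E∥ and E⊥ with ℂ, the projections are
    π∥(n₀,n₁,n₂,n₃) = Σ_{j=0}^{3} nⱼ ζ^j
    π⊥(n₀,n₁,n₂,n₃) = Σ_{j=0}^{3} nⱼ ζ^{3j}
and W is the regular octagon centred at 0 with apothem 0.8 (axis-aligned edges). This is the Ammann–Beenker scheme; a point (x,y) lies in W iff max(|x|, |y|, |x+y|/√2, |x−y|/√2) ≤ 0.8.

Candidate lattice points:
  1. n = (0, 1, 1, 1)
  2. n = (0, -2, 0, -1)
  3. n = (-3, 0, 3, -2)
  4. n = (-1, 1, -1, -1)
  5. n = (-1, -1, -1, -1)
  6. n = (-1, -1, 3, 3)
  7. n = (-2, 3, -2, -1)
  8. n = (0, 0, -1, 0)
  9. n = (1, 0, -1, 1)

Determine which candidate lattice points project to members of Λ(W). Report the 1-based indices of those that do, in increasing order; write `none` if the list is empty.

π⊥(n) = n₀ + n₁ζ³ + n₂ζ⁶ + n₃ζ⁹ where ζ = e^{iπ/4}.
#1 (0, 1, 1, 1): internal (0.00000, 0.41421); octagon support 0.41421 vs apothem 0.8 → ∈ W
#2 (0, -2, 0, -1): internal (0.70711, -2.12132); octagon support 2.12132 vs apothem 0.8 → ∉ W
#3 (-3, 0, 3, -2): internal (-4.41421, -4.41421); octagon support 6.24264 vs apothem 0.8 → ∉ W
#4 (-1, 1, -1, -1): internal (-2.41421, 1.00000); octagon support 2.41421 vs apothem 0.8 → ∉ W
#5 (-1, -1, -1, -1): internal (-1.00000, -0.41421); octagon support 1.00000 vs apothem 0.8 → ∉ W
#6 (-1, -1, 3, 3): internal (1.82843, -1.58579); octagon support 2.41421 vs apothem 0.8 → ∉ W
#7 (-2, 3, -2, -1): internal (-4.82843, 3.41421); octagon support 5.82843 vs apothem 0.8 → ∉ W
#8 (0, 0, -1, 0): internal (0.00000, 1.00000); octagon support 1.00000 vs apothem 0.8 → ∉ W
#9 (1, 0, -1, 1): internal (1.70711, 1.70711); octagon support 2.41421 vs apothem 0.8 → ∉ W

1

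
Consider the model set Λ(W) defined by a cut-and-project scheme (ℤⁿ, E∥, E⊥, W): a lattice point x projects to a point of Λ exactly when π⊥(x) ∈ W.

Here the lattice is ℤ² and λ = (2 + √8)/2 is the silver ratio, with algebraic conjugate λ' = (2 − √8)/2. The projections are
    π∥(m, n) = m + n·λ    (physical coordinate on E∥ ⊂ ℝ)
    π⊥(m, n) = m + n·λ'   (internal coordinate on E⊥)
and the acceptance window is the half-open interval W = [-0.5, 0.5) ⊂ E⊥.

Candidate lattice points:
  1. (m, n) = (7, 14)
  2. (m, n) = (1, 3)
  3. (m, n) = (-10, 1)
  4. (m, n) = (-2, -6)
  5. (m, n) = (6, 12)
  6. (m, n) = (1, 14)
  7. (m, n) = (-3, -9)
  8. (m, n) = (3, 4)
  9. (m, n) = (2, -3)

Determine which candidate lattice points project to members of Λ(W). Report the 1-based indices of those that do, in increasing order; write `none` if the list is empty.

2, 4

λ' = (2−√8)/2 ≈ -0.414214.
#1 (7,14): internal coord 7 + (14)·λ' = +1.201010; +1.201010 ∉ [-0.5, 0.5) → out
#2 (1,3): internal coord 1 + (3)·λ' = -0.242641; -0.242641 ∈ [-0.5, 0.5) → IN Λ
#3 (-10,1): internal coord -10 + (1)·λ' = -10.414214; -10.414214 ∉ [-0.5, 0.5) → out
#4 (-2,-6): internal coord -2 + (-6)·λ' = +0.485281; +0.485281 ∈ [-0.5, 0.5) → IN Λ
#5 (6,12): internal coord 6 + (12)·λ' = +1.029437; +1.029437 ∉ [-0.5, 0.5) → out
#6 (1,14): internal coord 1 + (14)·λ' = -4.798990; -4.798990 ∉ [-0.5, 0.5) → out
#7 (-3,-9): internal coord -3 + (-9)·λ' = +0.727922; +0.727922 ∉ [-0.5, 0.5) → out
#8 (3,4): internal coord 3 + (4)·λ' = +1.343146; +1.343146 ∉ [-0.5, 0.5) → out
#9 (2,-3): internal coord 2 + (-3)·λ' = +3.242641; +3.242641 ∉ [-0.5, 0.5) → out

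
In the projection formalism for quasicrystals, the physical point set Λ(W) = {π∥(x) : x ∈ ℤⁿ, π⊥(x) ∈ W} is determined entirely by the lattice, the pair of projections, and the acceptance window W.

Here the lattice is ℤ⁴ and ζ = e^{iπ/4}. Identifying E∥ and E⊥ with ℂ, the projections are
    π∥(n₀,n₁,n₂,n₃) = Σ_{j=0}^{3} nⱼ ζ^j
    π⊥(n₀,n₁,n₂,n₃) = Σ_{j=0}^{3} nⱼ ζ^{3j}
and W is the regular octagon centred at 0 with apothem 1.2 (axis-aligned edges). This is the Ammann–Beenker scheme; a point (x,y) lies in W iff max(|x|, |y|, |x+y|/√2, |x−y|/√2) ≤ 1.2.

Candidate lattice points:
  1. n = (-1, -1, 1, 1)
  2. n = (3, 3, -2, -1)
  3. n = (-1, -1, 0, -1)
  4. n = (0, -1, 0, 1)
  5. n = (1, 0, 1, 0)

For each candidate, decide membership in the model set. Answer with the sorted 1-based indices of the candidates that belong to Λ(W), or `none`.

1

π⊥(n) = n₀ + n₁ζ³ + n₂ζ⁶ + n₃ζ⁹ where ζ = e^{iπ/4}.
candidate 1: n = (-1, -1, 1, 1) → π⊥ ≈ (+0.414214, -1.000000); max(|x|,|y|,|x±y|/√2) = 1.000000 ≤ 1.2 ⇒ ∈ W
candidate 2: n = (3, 3, -2, -1) → π⊥ ≈ (+0.171573, +3.414214); max(|x|,|y|,|x±y|/√2) = 3.414214 > 1.2 ⇒ ∉ W
candidate 3: n = (-1, -1, 0, -1) → π⊥ ≈ (-1.000000, -1.414214); max(|x|,|y|,|x±y|/√2) = 1.707107 > 1.2 ⇒ ∉ W
candidate 4: n = (0, -1, 0, 1) → π⊥ ≈ (+1.414214, +0.000000); max(|x|,|y|,|x±y|/√2) = 1.414214 > 1.2 ⇒ ∉ W
candidate 5: n = (1, 0, 1, 0) → π⊥ ≈ (+1.000000, -1.000000); max(|x|,|y|,|x±y|/√2) = 1.414214 > 1.2 ⇒ ∉ W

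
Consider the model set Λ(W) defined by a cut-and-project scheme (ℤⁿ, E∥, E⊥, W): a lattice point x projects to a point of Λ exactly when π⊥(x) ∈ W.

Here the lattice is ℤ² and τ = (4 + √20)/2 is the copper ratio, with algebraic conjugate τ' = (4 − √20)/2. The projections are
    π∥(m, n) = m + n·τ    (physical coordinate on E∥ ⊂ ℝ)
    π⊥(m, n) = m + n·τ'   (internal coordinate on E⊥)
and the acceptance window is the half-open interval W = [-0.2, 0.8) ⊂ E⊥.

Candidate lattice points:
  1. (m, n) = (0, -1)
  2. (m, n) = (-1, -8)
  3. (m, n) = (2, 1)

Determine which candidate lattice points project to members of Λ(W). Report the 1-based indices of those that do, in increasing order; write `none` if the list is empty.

1

Numerically τ ≈ 4.236068 and τ' = −1/τ ≈ -0.236068.
candidate 1: (m,n)=(0,-1) → π∥ = 0-1·τ ≈ -4.236068, π⊥ = 0-1·τ' ≈ 0.236068 ∈ [-0.2, 0.8) ⇒ IN Λ
candidate 2: (m,n)=(-1,-8) → π∥ = -1-8·τ ≈ -34.888544, π⊥ = -1-8·τ' ≈ 0.888544 ∉ [-0.2, 0.8) ⇒ out
candidate 3: (m,n)=(2,1) → π∥ = 2+1·τ ≈ 6.236068, π⊥ = 2+1·τ' ≈ 1.763932 ∉ [-0.2, 0.8) ⇒ out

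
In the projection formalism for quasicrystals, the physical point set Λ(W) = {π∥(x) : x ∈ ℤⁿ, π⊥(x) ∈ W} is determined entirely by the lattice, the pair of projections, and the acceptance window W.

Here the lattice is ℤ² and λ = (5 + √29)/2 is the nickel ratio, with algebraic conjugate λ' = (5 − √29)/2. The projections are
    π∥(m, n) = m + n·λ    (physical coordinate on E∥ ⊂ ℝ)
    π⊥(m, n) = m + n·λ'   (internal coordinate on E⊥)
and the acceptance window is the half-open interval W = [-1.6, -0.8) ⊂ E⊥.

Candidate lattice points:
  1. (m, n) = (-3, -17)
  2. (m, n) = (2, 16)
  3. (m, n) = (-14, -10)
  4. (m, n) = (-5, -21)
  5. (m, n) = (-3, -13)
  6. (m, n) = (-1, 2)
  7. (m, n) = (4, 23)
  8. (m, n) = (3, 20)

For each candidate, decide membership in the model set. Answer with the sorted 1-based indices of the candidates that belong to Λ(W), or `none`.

Compute λ' = (5−√29)/2 = -0.192582, so π⊥(m,n) = m -0.192582·n.
#1 (-3,-17): internal coord -3 + (-17)·λ' = +0.273901; +0.273901 ∉ [-1.6, -0.8) → out
#2 (2,16): internal coord 2 + (16)·λ' = -1.081318; -1.081318 ∈ [-1.6, -0.8) → IN Λ
#3 (-14,-10): internal coord -14 + (-10)·λ' = -12.074176; -12.074176 ∉ [-1.6, -0.8) → out
#4 (-5,-21): internal coord -5 + (-21)·λ' = -0.955770; -0.955770 ∈ [-1.6, -0.8) → IN Λ
#5 (-3,-13): internal coord -3 + (-13)·λ' = -0.496429; -0.496429 ∉ [-1.6, -0.8) → out
#6 (-1,2): internal coord -1 + (2)·λ' = -1.385165; -1.385165 ∈ [-1.6, -0.8) → IN Λ
#7 (4,23): internal coord 4 + (23)·λ' = -0.429395; -0.429395 ∉ [-1.6, -0.8) → out
#8 (3,20): internal coord 3 + (20)·λ' = -0.851648; -0.851648 ∈ [-1.6, -0.8) → IN Λ

2, 4, 6, 8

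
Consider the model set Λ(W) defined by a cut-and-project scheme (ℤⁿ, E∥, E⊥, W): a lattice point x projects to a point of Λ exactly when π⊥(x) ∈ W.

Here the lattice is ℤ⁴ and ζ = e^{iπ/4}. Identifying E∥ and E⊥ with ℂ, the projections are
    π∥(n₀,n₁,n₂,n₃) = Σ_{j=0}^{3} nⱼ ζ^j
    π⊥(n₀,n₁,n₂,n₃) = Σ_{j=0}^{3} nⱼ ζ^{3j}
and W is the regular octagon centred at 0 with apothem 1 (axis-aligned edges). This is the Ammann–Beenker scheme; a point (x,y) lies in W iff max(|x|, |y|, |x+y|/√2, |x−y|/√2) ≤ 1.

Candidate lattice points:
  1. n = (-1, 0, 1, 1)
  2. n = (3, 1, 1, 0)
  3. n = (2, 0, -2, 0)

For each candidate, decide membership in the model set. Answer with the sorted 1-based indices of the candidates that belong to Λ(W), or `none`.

1

Internal map: ζ^{3j} for j=0..3 gives (1,0), (−√2/2,√2/2), (0,−1), (√2/2,√2/2).
candidate 1: n = (-1, 0, 1, 1) → π⊥ ≈ (-0.29289, -0.29289); max(|x|,|y|,|x±y|/√2) = 0.41421 ≤ 1 ⇒ ∈ W
candidate 2: n = (3, 1, 1, 0) → π⊥ ≈ (+2.29289, -0.29289); max(|x|,|y|,|x±y|/√2) = 2.29289 > 1 ⇒ ∉ W
candidate 3: n = (2, 0, -2, 0) → π⊥ ≈ (+2.00000, +2.00000); max(|x|,|y|,|x±y|/√2) = 2.82843 > 1 ⇒ ∉ W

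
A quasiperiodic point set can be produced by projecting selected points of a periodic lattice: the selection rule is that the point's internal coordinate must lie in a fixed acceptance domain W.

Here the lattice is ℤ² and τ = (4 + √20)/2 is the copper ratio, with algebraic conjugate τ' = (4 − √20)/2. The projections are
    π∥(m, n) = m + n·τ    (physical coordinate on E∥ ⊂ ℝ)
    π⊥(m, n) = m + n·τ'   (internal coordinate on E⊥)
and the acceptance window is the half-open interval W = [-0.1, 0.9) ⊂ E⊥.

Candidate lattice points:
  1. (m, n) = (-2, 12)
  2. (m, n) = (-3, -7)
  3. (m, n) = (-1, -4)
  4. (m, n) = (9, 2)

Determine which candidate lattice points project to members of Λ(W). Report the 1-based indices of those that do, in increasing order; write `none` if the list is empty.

3

τ' = (4−√20)/2 ≈ -0.23607.
[1] lift (-2,12): star map gives -4.83282; window check -0.1 ≤ -4.83282 < 0.9 is false → out
[2] lift (-3,-7): star map gives -1.34752; window check -0.1 ≤ -1.34752 < 0.9 is false → out
[3] lift (-1,-4): star map gives -0.05573; window check -0.1 ≤ -0.05573 < 0.9 is true → IN Λ
[4] lift (9,2): star map gives 8.52786; window check -0.1 ≤ 8.52786 < 0.9 is false → out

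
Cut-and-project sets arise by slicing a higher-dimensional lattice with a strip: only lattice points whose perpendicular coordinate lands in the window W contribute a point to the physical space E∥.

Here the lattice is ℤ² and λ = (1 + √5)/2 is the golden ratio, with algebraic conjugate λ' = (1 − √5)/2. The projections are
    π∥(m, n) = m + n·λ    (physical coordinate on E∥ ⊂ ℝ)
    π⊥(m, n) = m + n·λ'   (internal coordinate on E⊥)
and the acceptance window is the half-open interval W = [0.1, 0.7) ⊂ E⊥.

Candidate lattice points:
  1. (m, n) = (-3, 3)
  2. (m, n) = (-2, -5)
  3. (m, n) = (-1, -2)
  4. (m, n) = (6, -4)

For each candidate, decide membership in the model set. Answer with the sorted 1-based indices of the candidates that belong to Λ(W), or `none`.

Compute λ' = (1−√5)/2 = -0.61803, so π⊥(m,n) = m -0.61803·n.
#1 (-3,3): internal coord -3 + (3)·λ' = -4.85410; -4.85410 ∉ [0.1, 0.7) → out
#2 (-2,-5): internal coord -2 + (-5)·λ' = +1.09017; +1.09017 ∉ [0.1, 0.7) → out
#3 (-1,-2): internal coord -1 + (-2)·λ' = +0.23607; +0.23607 ∈ [0.1, 0.7) → IN Λ
#4 (6,-4): internal coord 6 + (-4)·λ' = +8.47214; +8.47214 ∉ [0.1, 0.7) → out

3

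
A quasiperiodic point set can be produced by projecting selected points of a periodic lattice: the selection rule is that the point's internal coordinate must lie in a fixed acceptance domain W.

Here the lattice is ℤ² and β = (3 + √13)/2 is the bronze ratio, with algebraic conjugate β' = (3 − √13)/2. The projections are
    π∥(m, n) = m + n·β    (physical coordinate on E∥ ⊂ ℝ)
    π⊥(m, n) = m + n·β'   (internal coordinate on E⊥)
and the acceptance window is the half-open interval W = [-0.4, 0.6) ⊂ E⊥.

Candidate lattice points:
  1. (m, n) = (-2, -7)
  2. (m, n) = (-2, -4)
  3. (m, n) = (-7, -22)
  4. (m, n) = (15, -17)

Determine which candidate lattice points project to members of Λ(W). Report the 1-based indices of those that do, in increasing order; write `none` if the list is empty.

β' = (3−√13)/2 ≈ -0.30278.
candidate 1: (m,n)=(-2,-7) → π∥ = -2-7·β ≈ -25.11943, π⊥ = -2-7·β' ≈ 0.11943 ∈ [-0.4, 0.6) ⇒ IN Λ
candidate 2: (m,n)=(-2,-4) → π∥ = -2-4·β ≈ -15.21110, π⊥ = -2-4·β' ≈ -0.78890 ∉ [-0.4, 0.6) ⇒ out
candidate 3: (m,n)=(-7,-22) → π∥ = -7-22·β ≈ -79.66106, π⊥ = -7-22·β' ≈ -0.33894 ∈ [-0.4, 0.6) ⇒ IN Λ
candidate 4: (m,n)=(15,-17) → π∥ = 15-17·β ≈ -41.14719, π⊥ = 15-17·β' ≈ 20.14719 ∉ [-0.4, 0.6) ⇒ out

1, 3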